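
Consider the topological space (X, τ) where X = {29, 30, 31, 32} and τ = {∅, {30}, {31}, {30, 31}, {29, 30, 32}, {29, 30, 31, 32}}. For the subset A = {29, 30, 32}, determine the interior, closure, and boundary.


int(A) = {29, 30, 32}, cl(A) = {29, 30, 32}, ∂A = ∅.

Closed sets in (X, τ) are complements of opens:
  closed(X, τ) = {∅, {31}, {29, 32}, {29, 30, 32}, {29, 31, 32}, {29, 30, 31, 32}}.
int(A) = ⋃ {U ∈ τ : U ⊆ A}. Opens contained in A: ∅, {30}, {29, 30, 32}.
Taking the union of these: int(A) = {29, 30, 32}.
cl(A) = ⋂ {C closed : A ⊆ C}. Closed sets containing A: {29, 30, 32}, {29, 30, 31, 32}.
Intersecting these: cl(A) = {29, 30, 32}.
∂A = cl(A) ∖ int(A) = {29, 30, 32} ∖ {29, 30, 32} = ∅.


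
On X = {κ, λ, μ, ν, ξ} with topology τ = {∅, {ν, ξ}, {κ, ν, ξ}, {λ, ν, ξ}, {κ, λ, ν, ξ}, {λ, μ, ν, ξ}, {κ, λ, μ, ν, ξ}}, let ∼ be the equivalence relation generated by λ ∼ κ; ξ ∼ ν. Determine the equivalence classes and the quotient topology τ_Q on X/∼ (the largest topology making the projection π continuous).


X/∼ = {[κ=λ], [μ], [ν=ξ]}; |τ_Q| = 4.

Equivalence classes: [κ=λ], [μ], [ν=ξ].
Quotient map π: X → X/∼ sends κ ↦ [κ=λ], λ ↦ [κ=λ], μ ↦ [μ], ν ↦ [ν=ξ], ξ ↦ [ν=ξ].
For each subset V ⊆ X/∼, compute π^{-1}(V) ⊆ X and check whether π^{-1}(V) ∈ τ. V is open in τ_Q iff π^{-1}(V) ∈ τ.
  V = {}: π^{-1}(V) = ∅ ∈ τ ✓.
  V = {[κ=λ]}: π^{-1}(V) = {κ, λ} ∉ τ ✗.
  V = {[μ]}: π^{-1}(V) = {μ} ∉ τ ✗.
  V = {[κ=λ], [μ]}: π^{-1}(V) = {κ, λ, μ} ∉ τ ✗.
  V = {[ν=ξ]}: π^{-1}(V) = {ν, ξ} ∈ τ ✓.
  V = {[κ=λ], [ν=ξ]}: π^{-1}(V) = {κ, λ, ν, ξ} ∈ τ ✓.
  V = {[μ], [ν=ξ]}: π^{-1}(V) = {μ, ν, ξ} ∉ τ ✗.
  V = {[κ=λ], [μ], [ν=ξ]}: π^{-1}(V) = {κ, λ, μ, ν, ξ} ∈ τ ✓.
Open sets in the quotient: τ_Q = {{}, {[ν=ξ]}, {[κ=λ], [ν=ξ]}, {[κ=λ], [μ], [ν=ξ]}} (4 elements).


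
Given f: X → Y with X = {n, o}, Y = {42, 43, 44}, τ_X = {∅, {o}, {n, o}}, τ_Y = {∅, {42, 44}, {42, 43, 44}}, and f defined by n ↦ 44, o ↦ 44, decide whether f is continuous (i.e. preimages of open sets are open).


f IS continuous.

Compute f^{-1}(U) for each U ∈ τ_Y:
  U = ∅: f^{-1}(U) = ∅ ∈ τ_X ✓.
  U = {42, 44}: f^{-1}(U) = {n, o} ∈ τ_X ✓.
  U = {42, 43, 44}: f^{-1}(U) = {n, o} ∈ τ_X ✓.
Every preimage lies in τ_X, so f IS continuous.


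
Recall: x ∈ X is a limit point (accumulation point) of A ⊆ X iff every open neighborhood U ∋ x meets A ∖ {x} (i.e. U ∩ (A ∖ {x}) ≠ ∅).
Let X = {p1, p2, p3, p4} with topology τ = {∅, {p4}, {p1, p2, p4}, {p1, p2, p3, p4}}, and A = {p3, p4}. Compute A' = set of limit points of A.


A' = {p1, p2, p3}

For each x ∈ X, list the open sets U ∈ τ with x ∈ U, then check whether U ∩ (A ∖ {x}) ≠ ∅ for every such U.
  x = p1: opens ∋ x are {p1, p2, p4}, {p1, p2, p3, p4}; each meets A ∖ {p1}, so x IS a limit point.
  x = p2: opens ∋ x are {p1, p2, p4}, {p1, p2, p3, p4}; each meets A ∖ {p2}, so x IS a limit point.
  x = p3: opens ∋ x are {p1, p2, p3, p4}; each meets A ∖ {p3}, so x IS a limit point.
  x = p4: open {p4} ∋ x has {p4} ∩ (A ∖ {p4}) = ∅, so x is NOT a limit point.
Collecting: A' = {p1, p2, p3}.


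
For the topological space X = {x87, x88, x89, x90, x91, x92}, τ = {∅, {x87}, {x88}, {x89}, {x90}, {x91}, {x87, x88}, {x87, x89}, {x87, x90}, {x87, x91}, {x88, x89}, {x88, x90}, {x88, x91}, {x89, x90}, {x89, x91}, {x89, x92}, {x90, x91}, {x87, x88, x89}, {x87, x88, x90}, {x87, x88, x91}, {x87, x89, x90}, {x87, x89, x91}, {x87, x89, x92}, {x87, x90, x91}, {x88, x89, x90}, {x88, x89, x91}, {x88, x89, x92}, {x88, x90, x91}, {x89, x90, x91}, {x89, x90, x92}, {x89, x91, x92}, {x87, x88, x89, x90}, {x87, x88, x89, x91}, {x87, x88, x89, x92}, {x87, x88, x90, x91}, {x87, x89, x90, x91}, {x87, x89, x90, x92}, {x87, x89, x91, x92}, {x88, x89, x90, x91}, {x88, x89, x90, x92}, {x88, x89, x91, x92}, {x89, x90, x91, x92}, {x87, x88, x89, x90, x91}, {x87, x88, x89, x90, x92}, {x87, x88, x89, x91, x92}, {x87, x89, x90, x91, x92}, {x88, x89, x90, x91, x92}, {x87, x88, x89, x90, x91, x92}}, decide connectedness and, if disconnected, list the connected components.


(X, τ) is disconnected; components = [{x87}, {x88}, {x90}, {x91}, {x89, x92}].

Find clopen sets (U ∈ τ with X ∖ U ∈ τ):
  U = ∅, X ∖ U = {x87, x88, x89, x90, x91, x92} — both open, so U is clopen.
  U = {x87}, X ∖ U = {x88, x89, x90, x91, x92} — both open, so U is clopen.
  U = {x88}, X ∖ U = {x87, x89, x90, x91, x92} — both open, so U is clopen.
  U = {x90}, X ∖ U = {x87, x88, x89, x91, x92} — both open, so U is clopen.
  U = {x91}, X ∖ U = {x87, x88, x89, x90, x92} — both open, so U is clopen.
  U = {x87, x88}, X ∖ U = {x89, x90, x91, x92} — both open, so U is clopen.
  U = {x87, x90}, X ∖ U = {x88, x89, x91, x92} — both open, so U is clopen.
  U = {x87, x91}, X ∖ U = {x88, x89, x90, x92} — both open, so U is clopen.
  U = {x88, x90}, X ∖ U = {x87, x89, x91, x92} — both open, so U is clopen.
  U = {x88, x91}, X ∖ U = {x87, x89, x90, x92} — both open, so U is clopen.
  U = {x89, x92}, X ∖ U = {x87, x88, x90, x91} — both open, so U is clopen.
  U = {x90, x91}, X ∖ U = {x87, x88, x89, x92} — both open, so U is clopen.
  U = {x87, x88, x90}, X ∖ U = {x89, x91, x92} — both open, so U is clopen.
  U = {x87, x88, x91}, X ∖ U = {x89, x90, x92} — both open, so U is clopen.
  U = {x87, x89, x92}, X ∖ U = {x88, x90, x91} — both open, so U is clopen.
  U = {x87, x90, x91}, X ∖ U = {x88, x89, x92} — both open, so U is clopen.
  U = {x88, x89, x92}, X ∖ U = {x87, x90, x91} — both open, so U is clopen.
  U = {x88, x90, x91}, X ∖ U = {x87, x89, x92} — both open, so U is clopen.
  U = {x89, x90, x92}, X ∖ U = {x87, x88, x91} — both open, so U is clopen.
  U = {x89, x91, x92}, X ∖ U = {x87, x88, x90} — both open, so U is clopen.
  U = {x87, x88, x89, x92}, X ∖ U = {x90, x91} — both open, so U is clopen.
  U = {x87, x88, x90, x91}, X ∖ U = {x89, x92} — both open, so U is clopen.
  U = {x87, x89, x90, x92}, X ∖ U = {x88, x91} — both open, so U is clopen.
  U = {x87, x89, x91, x92}, X ∖ U = {x88, x90} — both open, so U is clopen.
  U = {x88, x89, x90, x92}, X ∖ U = {x87, x91} — both open, so U is clopen.
  U = {x88, x89, x91, x92}, X ∖ U = {x87, x90} — both open, so U is clopen.
  U = {x89, x90, x91, x92}, X ∖ U = {x87, x88} — both open, so U is clopen.
  U = {x87, x88, x89, x90, x92}, X ∖ U = {x91} — both open, so U is clopen.
  U = {x87, x88, x89, x91, x92}, X ∖ U = {x90} — both open, so U is clopen.
  U = {x87, x89, x90, x91, x92}, X ∖ U = {x88} — both open, so U is clopen.
  U = {x88, x89, x90, x91, x92}, X ∖ U = {x87} — both open, so U is clopen.
  U = {x87, x88, x89, x90, x91, x92}, X ∖ U = ∅ — both open, so U is clopen.
Nontrivial clopen(s) exist: e.g. {x89, x90, x91, x92}. So (X, τ) is disconnected.
Compute connected components by grouping points that agree on all clopens:
  component: {x87}
  component: {x88}
  component: {x90}
  component: {x91}
  component: {x89, x92}


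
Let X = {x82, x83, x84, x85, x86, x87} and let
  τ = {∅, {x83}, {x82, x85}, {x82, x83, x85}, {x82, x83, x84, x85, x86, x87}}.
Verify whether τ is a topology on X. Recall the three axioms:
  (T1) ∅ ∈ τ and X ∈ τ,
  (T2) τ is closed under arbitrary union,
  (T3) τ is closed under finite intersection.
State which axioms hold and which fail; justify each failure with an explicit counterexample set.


τ IS a topology on X.

Axiom (T1): ∅ ∈ τ? Yes; X ∈ τ? Yes.
Axiom (T2/T3): check pairwise unions and intersections of members of τ.
All pairwise intersections and unions checked — each lies in τ. Therefore τ satisfies (T1), (T2), (T3): it IS a topology on X.


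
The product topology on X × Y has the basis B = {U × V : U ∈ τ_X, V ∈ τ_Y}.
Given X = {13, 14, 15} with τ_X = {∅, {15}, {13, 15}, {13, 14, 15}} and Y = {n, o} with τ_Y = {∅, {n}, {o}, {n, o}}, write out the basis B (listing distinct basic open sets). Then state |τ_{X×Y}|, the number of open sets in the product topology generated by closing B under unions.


Basis B = {∅ × ∅, {15} × {n}, {15} × {o}, {13, 15} × {n}, {13, 15} × {o}, {15} × {n, o}, {13, 14, 15} × {n}, {13, 14, 15} × {o}, {13, 15} × {n, o}, {13, 14, 15} × {n, o}}; |τ_{X×Y}| = 16.

Enumerate products U × V with U ∈ τ_X, V ∈ τ_Y (deduplicated):
  ∅ × ∅ = {} (∅)
  {15} × {n} = {(15,n)}
  {15} × {o} = {(15,o)}
  {13, 15} × {n} = {(13,n), (15,n)}
  {13, 15} × {o} = {(13,o), (15,o)}
  {15} × {n, o} = {(15,n), (15,o)}
  {13, 14, 15} × {n} = {(13,n), (14,n), (15,n)}
  {13, 14, 15} × {o} = {(13,o), (14,o), (15,o)}
  {13, 15} × {n, o} = {(13,n), (13,o), (15,n), (15,o)}
  {13, 14, 15} × {n, o} = {(13,n), (13,o), (14,n), (14,o), (15,n), (15,o)}
These 10 distinct sets form the basis B.
Close under arbitrary unions to get τ_{X×Y}; counting gives |τ_{X×Y}| = 16.


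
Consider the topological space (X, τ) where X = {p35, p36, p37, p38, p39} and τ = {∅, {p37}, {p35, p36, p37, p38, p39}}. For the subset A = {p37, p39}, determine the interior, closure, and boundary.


int(A) = {p37}, cl(A) = {p35, p36, p37, p38, p39}, ∂A = {p35, p36, p38, p39}.

Closed sets in (X, τ) are complements of opens:
  closed(X, τ) = {∅, {p35, p36, p38, p39}, {p35, p36, p37, p38, p39}}.
int(A) = ⋃ {U ∈ τ : U ⊆ A}. Opens contained in A: ∅, {p37}.
Taking the union of these: int(A) = {p37}.
cl(A) = ⋂ {C closed : A ⊆ C}. Closed sets containing A: {p35, p36, p37, p38, p39}.
Intersecting these: cl(A) = {p35, p36, p37, p38, p39}.
∂A = cl(A) ∖ int(A) = {p35, p36, p37, p38, p39} ∖ {p37} = {p35, p36, p38, p39}.


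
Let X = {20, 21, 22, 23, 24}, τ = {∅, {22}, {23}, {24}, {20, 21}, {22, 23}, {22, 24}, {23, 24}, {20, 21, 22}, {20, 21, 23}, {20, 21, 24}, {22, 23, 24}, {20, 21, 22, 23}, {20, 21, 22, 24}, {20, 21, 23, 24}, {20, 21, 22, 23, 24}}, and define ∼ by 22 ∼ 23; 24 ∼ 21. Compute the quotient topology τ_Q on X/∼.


X/∼ = {[20], [21=24], [22=23]}; |τ_Q| = 4.

Equivalence classes: [20], [21=24], [22=23].
Quotient map π: X → X/∼ sends 20 ↦ [20], 21 ↦ [21=24], 22 ↦ [22=23], 23 ↦ [22=23], 24 ↦ [21=24].
For each subset V ⊆ X/∼, compute π^{-1}(V) ⊆ X and check whether π^{-1}(V) ∈ τ. V is open in τ_Q iff π^{-1}(V) ∈ τ.
  V = {}: π^{-1}(V) = ∅ ∈ τ ✓.
  V = {[20]}: π^{-1}(V) = {20} ∉ τ ✗.
  V = {[21=24]}: π^{-1}(V) = {21, 24} ∉ τ ✗.
  V = {[20], [21=24]}: π^{-1}(V) = {20, 21, 24} ∈ τ ✓.
  V = {[22=23]}: π^{-1}(V) = {22, 23} ∈ τ ✓.
  V = {[20], [22=23]}: π^{-1}(V) = {20, 22, 23} ∉ τ ✗.
  V = {[21=24], [22=23]}: π^{-1}(V) = {21, 22, 23, 24} ∉ τ ✗.
  V = {[20], [21=24], [22=23]}: π^{-1}(V) = {20, 21, 22, 23, 24} ∈ τ ✓.
Open sets in the quotient: τ_Q = {{}, {[20], [21=24]}, {[22=23]}, {[20], [21=24], [22=23]}} (4 elements).


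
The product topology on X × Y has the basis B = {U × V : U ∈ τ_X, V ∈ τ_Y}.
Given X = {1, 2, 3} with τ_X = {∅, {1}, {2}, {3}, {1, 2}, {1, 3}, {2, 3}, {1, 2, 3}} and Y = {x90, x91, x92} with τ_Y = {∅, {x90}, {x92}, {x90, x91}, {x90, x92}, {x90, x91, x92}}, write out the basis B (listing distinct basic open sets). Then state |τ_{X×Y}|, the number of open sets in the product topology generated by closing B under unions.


Basis B = {∅ × ∅, {1} × {x90}, {1} × {x92}, {2} × {x90}, {2} × {x92}, {3} × {x90}, {3} × {x92}, {1} × {x90, x91}, {1} × {x90, x92}, {1, 2} × {x90}, {1, 3} × {x90}, {1, 2} × {x92}, {1, 3} × {x92}, {2} × {x90, x91}, {2} × {x90, x92}, {2, 3} × {x90}, {2, 3} × {x92}, {3} × {x90, x91}, {3} × {x90, x92}, {1} × {x90, x91, x92}, {1, 2, 3} × {x90}, {1, 2, 3} × {x92}, {2} × {x90, x91, x92}, {3} × {x90, x91, x92}, {1, 2} × {x90, x91}, {1, 3} × {x90, x91}, {1, 2} × {x90, x92}, {1, 3} × {x90, x92}, {2, 3} × {x90, x91}, {2, 3} × {x90, x92}, {1, 2} × {x90, x91, x92}, {1, 3} × {x90, x91, x92}, {1, 2, 3} × {x90, x91}, {1, 2, 3} × {x90, x92}, {2, 3} × {x90, x91, x92}, {1, 2, 3} × {x90, x91, x92}}; |τ_{X×Y}| = 216.

Enumerate products U × V with U ∈ τ_X, V ∈ τ_Y (deduplicated):
  ∅ × ∅ = {} (∅)
  {1} × {x90} = {(1,x90)}
  {1} × {x92} = {(1,x92)}
  {2} × {x90} = {(2,x90)}
  {2} × {x92} = {(2,x92)}
  {3} × {x90} = {(3,x90)}
  {3} × {x92} = {(3,x92)}
  {1} × {x90, x91} = {(1,x90), (1,x91)}
  {1} × {x90, x92} = {(1,x90), (1,x92)}
  {1, 2} × {x90} = {(1,x90), (2,x90)}
  {1, 3} × {x90} = {(1,x90), (3,x90)}
  {1, 2} × {x92} = {(1,x92), (2,x92)}
  {1, 3} × {x92} = {(1,x92), (3,x92)}
  {2} × {x90, x91} = {(2,x90), (2,x91)}
  {2} × {x90, x92} = {(2,x90), (2,x92)}
  {2, 3} × {x90} = {(2,x90), (3,x90)}
  {2, 3} × {x92} = {(2,x92), (3,x92)}
  {3} × {x90, x91} = {(3,x90), (3,x91)}
  {3} × {x90, x92} = {(3,x90), (3,x92)}
  {1} × {x90, x91, x92} = {(1,x90), (1,x91), (1,x92)}
  {1, 2, 3} × {x90} = {(1,x90), (2,x90), (3,x90)}
  {1, 2, 3} × {x92} = {(1,x92), (2,x92), (3,x92)}
  {2} × {x90, x91, x92} = {(2,x90), (2,x91), (2,x92)}
  {3} × {x90, x91, x92} = {(3,x90), (3,x91), (3,x92)}
  {1, 2} × {x90, x91} = {(1,x90), (1,x91), (2,x90), (2,x91)}
  {1, 3} × {x90, x91} = {(1,x90), (1,x91), (3,x90), (3,x91)}
  {1, 2} × {x90, x92} = {(1,x90), (1,x92), (2,x90), (2,x92)}
  {1, 3} × {x90, x92} = {(1,x90), (1,x92), (3,x90), (3,x92)}
  {2, 3} × {x90, x91} = {(2,x90), (2,x91), (3,x90), (3,x91)}
  {2, 3} × {x90, x92} = {(2,x90), (2,x92), (3,x90), (3,x92)}
  {1, 2} × {x90, x91, x92} = {(1,x90), (1,x91), (1,x92), (2,x90), (2,x91), (2,x92)}
  {1, 3} × {x90, x91, x92} = {(1,x90), (1,x91), (1,x92), (3,x90), (3,x91), (3,x92)}
  {1, 2, 3} × {x90, x91} = {(1,x90), (1,x91), (2,x90), (2,x91), (3,x90), (3,x91)}
  {1, 2, 3} × {x90, x92} = {(1,x90), (1,x92), (2,x90), (2,x92), (3,x90), (3,x92)}
  {2, 3} × {x90, x91, x92} = {(2,x90), (2,x91), (2,x92), (3,x90), (3,x91), (3,x92)}
  {1, 2, 3} × {x90, x91, x92} = {(1,x90), (1,x91), (1,x92), (2,x90), (2,x91), (2,x92), (3,x90), (3,x91), (3,x92)}
These 36 distinct sets form the basis B.
Close under arbitrary unions to get τ_{X×Y}; counting gives |τ_{X×Y}| = 216.


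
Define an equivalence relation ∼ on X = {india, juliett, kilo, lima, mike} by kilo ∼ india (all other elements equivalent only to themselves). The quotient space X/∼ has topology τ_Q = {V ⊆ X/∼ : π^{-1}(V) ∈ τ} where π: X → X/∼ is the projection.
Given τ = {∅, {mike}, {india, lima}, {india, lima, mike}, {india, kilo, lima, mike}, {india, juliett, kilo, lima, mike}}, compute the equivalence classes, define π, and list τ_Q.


X/∼ = {[india=kilo], [juliett], [lima], [mike]}; |τ_Q| = 4.

Equivalence classes: [india=kilo], [juliett], [lima], [mike].
Quotient map π: X → X/∼ sends india ↦ [india=kilo], juliett ↦ [juliett], kilo ↦ [india=kilo], lima ↦ [lima], mike ↦ [mike].
For each subset V ⊆ X/∼, compute π^{-1}(V) ⊆ X and check whether π^{-1}(V) ∈ τ. V is open in τ_Q iff π^{-1}(V) ∈ τ.
  V = {}: π^{-1}(V) = ∅ ∈ τ ✓.
  V = {[india=kilo]}: π^{-1}(V) = {india, kilo} ∉ τ ✗.
  V = {[juliett]}: π^{-1}(V) = {juliett} ∉ τ ✗.
  V = {[india=kilo], [juliett]}: π^{-1}(V) = {india, juliett, kilo} ∉ τ ✗.
  V = {[lima]}: π^{-1}(V) = {lima} ∉ τ ✗.
  V = {[india=kilo], [lima]}: π^{-1}(V) = {india, kilo, lima} ∉ τ ✗.
  V = {[juliett], [lima]}: π^{-1}(V) = {juliett, lima} ∉ τ ✗.
  V = {[india=kilo], [juliett], [lima]}: π^{-1}(V) = {india, juliett, kilo, lima} ∉ τ ✗.
  V = {[mike]}: π^{-1}(V) = {mike} ∈ τ ✓.
  V = {[india=kilo], [mike]}: π^{-1}(V) = {india, kilo, mike} ∉ τ ✗.
  V = {[juliett], [mike]}: π^{-1}(V) = {juliett, mike} ∉ τ ✗.
  V = {[india=kilo], [juliett], [mike]}: π^{-1}(V) = {india, juliett, kilo, mike} ∉ τ ✗.
  V = {[lima], [mike]}: π^{-1}(V) = {lima, mike} ∉ τ ✗.
  V = {[india=kilo], [lima], [mike]}: π^{-1}(V) = {india, kilo, lima, mike} ∈ τ ✓.
  V = {[juliett], [lima], [mike]}: π^{-1}(V) = {juliett, lima, mike} ∉ τ ✗.
  V = {[india=kilo], [juliett], [lima], [mike]}: π^{-1}(V) = {india, juliett, kilo, lima, mike} ∈ τ ✓.
Open sets in the quotient: τ_Q = {{}, {[mike]}, {[india=kilo], [lima], [mike]}, {[india=kilo], [juliett], [lima], [mike]}} (4 elements).


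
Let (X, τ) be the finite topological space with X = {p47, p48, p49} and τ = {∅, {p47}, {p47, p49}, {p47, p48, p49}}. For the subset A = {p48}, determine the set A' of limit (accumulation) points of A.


A' = ∅

For each x ∈ X, list the open sets U ∈ τ with x ∈ U, then check whether U ∩ (A ∖ {x}) ≠ ∅ for every such U.
  x = p47: open {p47} ∋ x has {p47} ∩ (A ∖ {p47}) = ∅, so x is NOT a limit point.
  x = p48: open {p47, p48, p49} ∋ x has {p47, p48, p49} ∩ (A ∖ {p48}) = ∅, so x is NOT a limit point.
  x = p49: open {p47, p49} ∋ x has {p47, p49} ∩ (A ∖ {p49}) = ∅, so x is NOT a limit point.
Collecting: A' = ∅.


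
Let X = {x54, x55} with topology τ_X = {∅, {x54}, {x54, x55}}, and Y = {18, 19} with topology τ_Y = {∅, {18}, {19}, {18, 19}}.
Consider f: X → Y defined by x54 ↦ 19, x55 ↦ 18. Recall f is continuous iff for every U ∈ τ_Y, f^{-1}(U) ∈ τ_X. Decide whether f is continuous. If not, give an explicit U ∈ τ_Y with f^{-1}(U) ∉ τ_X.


f is NOT continuous.

Compute f^{-1}(U) for each U ∈ τ_Y:
  U = ∅: f^{-1}(U) = ∅ ∈ τ_X ✓.
  U = {18}: f^{-1}(U) = {x55} ∉ τ_X ✗.
  U = {19}: f^{-1}(U) = {x54} ∈ τ_X ✓.
  U = {18, 19}: f^{-1}(U) = {x54, x55} ∈ τ_X ✓.
Found U = {18} with f^{-1}(U) = {x55} not in τ_X. Therefore f is NOT continuous.


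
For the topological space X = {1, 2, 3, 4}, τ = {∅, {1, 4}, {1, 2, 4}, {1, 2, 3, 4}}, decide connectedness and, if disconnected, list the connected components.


(X, τ) is connected.

Find clopen sets (U ∈ τ with X ∖ U ∈ τ):
  U = ∅, X ∖ U = {1, 2, 3, 4} — both open, so U is clopen.
  U = {1, 2, 3, 4}, X ∖ U = ∅ — both open, so U is clopen.
Only trivial clopens (∅ and X) exist, so (X, τ) is connected.
Compute connected components by grouping points that agree on all clopens:
  component: {1, 2, 3, 4}


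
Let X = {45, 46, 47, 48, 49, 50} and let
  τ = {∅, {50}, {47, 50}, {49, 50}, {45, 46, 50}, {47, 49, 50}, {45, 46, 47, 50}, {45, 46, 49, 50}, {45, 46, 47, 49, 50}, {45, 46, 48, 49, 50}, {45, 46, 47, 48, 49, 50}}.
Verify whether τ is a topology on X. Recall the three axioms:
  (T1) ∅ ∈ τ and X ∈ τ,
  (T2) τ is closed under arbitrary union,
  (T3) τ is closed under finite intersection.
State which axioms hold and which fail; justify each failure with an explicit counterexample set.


τ IS a topology on X.

Axiom (T1): ∅ ∈ τ? Yes; X ∈ τ? Yes.
Axiom (T2/T3): check pairwise unions and intersections of members of τ.
All pairwise intersections and unions checked — each lies in τ. Therefore τ satisfies (T1), (T2), (T3): it IS a topology on X.


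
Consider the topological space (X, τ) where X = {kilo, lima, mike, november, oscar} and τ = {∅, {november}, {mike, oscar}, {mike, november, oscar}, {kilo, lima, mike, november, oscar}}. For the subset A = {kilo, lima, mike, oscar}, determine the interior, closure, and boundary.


int(A) = {mike, oscar}, cl(A) = {kilo, lima, mike, oscar}, ∂A = {kilo, lima}.

Closed sets in (X, τ) are complements of opens:
  closed(X, τ) = {∅, {kilo, lima}, {kilo, lima, november}, {kilo, lima, mike, oscar}, {kilo, lima, mike, november, oscar}}.
int(A) = ⋃ {U ∈ τ : U ⊆ A}. Opens contained in A: ∅, {mike, oscar}.
Taking the union of these: int(A) = {mike, oscar}.
cl(A) = ⋂ {C closed : A ⊆ C}. Closed sets containing A: {kilo, lima, mike, oscar}, {kilo, lima, mike, november, oscar}.
Intersecting these: cl(A) = {kilo, lima, mike, oscar}.
∂A = cl(A) ∖ int(A) = {kilo, lima, mike, oscar} ∖ {mike, oscar} = {kilo, lima}.


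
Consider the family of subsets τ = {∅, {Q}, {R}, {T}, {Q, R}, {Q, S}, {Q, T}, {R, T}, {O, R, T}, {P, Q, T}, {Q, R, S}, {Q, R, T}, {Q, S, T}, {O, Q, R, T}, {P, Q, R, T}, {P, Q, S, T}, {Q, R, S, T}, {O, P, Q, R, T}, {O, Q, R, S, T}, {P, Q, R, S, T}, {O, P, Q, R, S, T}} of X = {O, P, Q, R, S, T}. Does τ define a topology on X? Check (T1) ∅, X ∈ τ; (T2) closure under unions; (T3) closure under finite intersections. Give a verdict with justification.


τ IS a topology on X.

Axiom (T1): ∅ ∈ τ? Yes; X ∈ τ? Yes.
Axiom (T2/T3): check pairwise unions and intersections of members of τ.
All pairwise intersections and unions checked — each lies in τ. Therefore τ satisfies (T1), (T2), (T3): it IS a topology on X.


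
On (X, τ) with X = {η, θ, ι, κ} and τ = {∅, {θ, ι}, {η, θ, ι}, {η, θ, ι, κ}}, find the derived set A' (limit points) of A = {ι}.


A' = {η, θ, κ}

For each x ∈ X, list the open sets U ∈ τ with x ∈ U, then check whether U ∩ (A ∖ {x}) ≠ ∅ for every such U.
  x = η: opens ∋ x are {η, θ, ι}, {η, θ, ι, κ}; each meets A ∖ {η}, so x IS a limit point.
  x = θ: opens ∋ x are {θ, ι}, {η, θ, ι}, {η, θ, ι, κ}; each meets A ∖ {θ}, so x IS a limit point.
  x = ι: open {θ, ι} ∋ x has {θ, ι} ∩ (A ∖ {ι}) = ∅, so x is NOT a limit point.
  x = κ: opens ∋ x are {η, θ, ι, κ}; each meets A ∖ {κ}, so x IS a limit point.
Collecting: A' = {η, θ, κ}.


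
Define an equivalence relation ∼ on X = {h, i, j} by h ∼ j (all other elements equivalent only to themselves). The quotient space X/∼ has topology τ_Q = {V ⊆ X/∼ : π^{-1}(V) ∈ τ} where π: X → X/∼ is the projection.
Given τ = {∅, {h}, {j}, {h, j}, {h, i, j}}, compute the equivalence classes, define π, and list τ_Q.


X/∼ = {[h=j], [i]}; |τ_Q| = 3.

Equivalence classes: [h=j], [i].
Quotient map π: X → X/∼ sends h ↦ [h=j], i ↦ [i], j ↦ [h=j].
For each subset V ⊆ X/∼, compute π^{-1}(V) ⊆ X and check whether π^{-1}(V) ∈ τ. V is open in τ_Q iff π^{-1}(V) ∈ τ.
  V = {}: π^{-1}(V) = ∅ ∈ τ ✓.
  V = {[h=j]}: π^{-1}(V) = {h, j} ∈ τ ✓.
  V = {[i]}: π^{-1}(V) = {i} ∉ τ ✗.
  V = {[h=j], [i]}: π^{-1}(V) = {h, i, j} ∈ τ ✓.
Open sets in the quotient: τ_Q = {{}, {[h=j]}, {[h=j], [i]}} (3 elements).


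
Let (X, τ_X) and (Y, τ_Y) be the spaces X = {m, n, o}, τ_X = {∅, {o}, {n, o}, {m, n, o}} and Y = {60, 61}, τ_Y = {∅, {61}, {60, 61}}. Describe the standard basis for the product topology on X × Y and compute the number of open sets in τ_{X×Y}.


Basis B = {∅ × ∅, {o} × {61}, {n, o} × {61}, {o} × {60, 61}, {m, n, o} × {61}, {n, o} × {60, 61}, {m, n, o} × {60, 61}}; |τ_{X×Y}| = 10.

Enumerate products U × V with U ∈ τ_X, V ∈ τ_Y (deduplicated):
  ∅ × ∅ = {} (∅)
  {o} × {61} = {(o,61)}
  {n, o} × {61} = {(n,61), (o,61)}
  {o} × {60, 61} = {(o,60), (o,61)}
  {m, n, o} × {61} = {(m,61), (n,61), (o,61)}
  {n, o} × {60, 61} = {(n,60), (n,61), (o,60), (o,61)}
  {m, n, o} × {60, 61} = {(m,60), (m,61), (n,60), (n,61), (o,60), (o,61)}
These 7 distinct sets form the basis B.
Close under arbitrary unions to get τ_{X×Y}; counting gives |τ_{X×Y}| = 10.


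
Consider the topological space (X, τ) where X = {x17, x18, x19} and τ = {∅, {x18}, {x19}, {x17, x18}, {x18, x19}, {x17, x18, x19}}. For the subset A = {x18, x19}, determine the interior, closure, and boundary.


int(A) = {x18, x19}, cl(A) = {x17, x18, x19}, ∂A = {x17}.

Closed sets in (X, τ) are complements of opens:
  closed(X, τ) = {∅, {x17}, {x19}, {x17, x18}, {x17, x19}, {x17, x18, x19}}.
int(A) = ⋃ {U ∈ τ : U ⊆ A}. Opens contained in A: ∅, {x18}, {x19}, {x18, x19}.
Taking the union of these: int(A) = {x18, x19}.
cl(A) = ⋂ {C closed : A ⊆ C}. Closed sets containing A: {x17, x18, x19}.
Intersecting these: cl(A) = {x17, x18, x19}.
∂A = cl(A) ∖ int(A) = {x17, x18, x19} ∖ {x18, x19} = {x17}.


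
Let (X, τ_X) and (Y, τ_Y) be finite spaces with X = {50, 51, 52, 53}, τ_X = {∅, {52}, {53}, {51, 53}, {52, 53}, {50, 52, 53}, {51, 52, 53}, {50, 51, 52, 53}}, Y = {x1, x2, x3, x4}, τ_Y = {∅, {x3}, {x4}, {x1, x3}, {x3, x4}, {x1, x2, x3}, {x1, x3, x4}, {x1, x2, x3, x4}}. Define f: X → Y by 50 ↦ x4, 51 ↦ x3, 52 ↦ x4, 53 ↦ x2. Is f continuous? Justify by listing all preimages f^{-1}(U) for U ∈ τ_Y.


f is NOT continuous.

Compute f^{-1}(U) for each U ∈ τ_Y:
  U = ∅: f^{-1}(U) = ∅ ∈ τ_X ✓.
  U = {x3}: f^{-1}(U) = {51} ∉ τ_X ✗.
  U = {x4}: f^{-1}(U) = {50, 52} ∉ τ_X ✗.
  U = {x1, x3}: f^{-1}(U) = {51} ∉ τ_X ✗.
  U = {x3, x4}: f^{-1}(U) = {50, 51, 52} ∉ τ_X ✗.
  U = {x1, x2, x3}: f^{-1}(U) = {51, 53} ∈ τ_X ✓.
  U = {x1, x3, x4}: f^{-1}(U) = {50, 51, 52} ∉ τ_X ✗.
  U = {x1, x2, x3, x4}: f^{-1}(U) = {50, 51, 52, 53} ∈ τ_X ✓.
Found U = {x3} with f^{-1}(U) = {51} not in τ_X. Therefore f is NOT continuous.


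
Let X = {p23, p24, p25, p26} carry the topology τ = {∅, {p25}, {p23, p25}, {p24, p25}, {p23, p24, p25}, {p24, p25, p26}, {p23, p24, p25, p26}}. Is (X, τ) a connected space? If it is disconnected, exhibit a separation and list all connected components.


(X, τ) is connected.

Find clopen sets (U ∈ τ with X ∖ U ∈ τ):
  U = ∅, X ∖ U = {p23, p24, p25, p26} — both open, so U is clopen.
  U = {p23, p24, p25, p26}, X ∖ U = ∅ — both open, so U is clopen.
Only trivial clopens (∅ and X) exist, so (X, τ) is connected.
Compute connected components by grouping points that agree on all clopens:
  component: {p23, p24, p25, p26}


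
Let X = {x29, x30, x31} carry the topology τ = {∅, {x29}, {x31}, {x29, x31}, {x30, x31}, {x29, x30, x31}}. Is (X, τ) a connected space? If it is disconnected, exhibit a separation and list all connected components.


(X, τ) is disconnected; components = [{x29}, {x30, x31}].

Find clopen sets (U ∈ τ with X ∖ U ∈ τ):
  U = ∅, X ∖ U = {x29, x30, x31} — both open, so U is clopen.
  U = {x29}, X ∖ U = {x30, x31} — both open, so U is clopen.
  U = {x30, x31}, X ∖ U = {x29} — both open, so U is clopen.
  U = {x29, x30, x31}, X ∖ U = ∅ — both open, so U is clopen.
Nontrivial clopen(s) exist: e.g. {x30, x31}. So (X, τ) is disconnected.
Compute connected components by grouping points that agree on all clopens:
  component: {x29}
  component: {x30, x31}


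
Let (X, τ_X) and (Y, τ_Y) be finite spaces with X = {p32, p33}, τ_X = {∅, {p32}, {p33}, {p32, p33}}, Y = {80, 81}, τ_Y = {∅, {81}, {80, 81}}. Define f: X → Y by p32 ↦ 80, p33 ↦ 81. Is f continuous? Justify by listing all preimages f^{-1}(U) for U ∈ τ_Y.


f IS continuous.

Compute f^{-1}(U) for each U ∈ τ_Y:
  U = ∅: f^{-1}(U) = ∅ ∈ τ_X ✓.
  U = {81}: f^{-1}(U) = {p33} ∈ τ_X ✓.
  U = {80, 81}: f^{-1}(U) = {p32, p33} ∈ τ_X ✓.
Every preimage lies in τ_X, so f IS continuous.


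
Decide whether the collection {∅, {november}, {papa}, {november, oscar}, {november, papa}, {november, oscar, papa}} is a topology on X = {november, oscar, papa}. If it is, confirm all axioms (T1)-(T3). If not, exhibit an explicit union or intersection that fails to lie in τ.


τ IS a topology on X.

Axiom (T1): ∅ ∈ τ? Yes; X ∈ τ? Yes.
Axiom (T2/T3): check pairwise unions and intersections of members of τ.
All pairwise intersections and unions checked — each lies in τ. Therefore τ satisfies (T1), (T2), (T3): it IS a topology on X.


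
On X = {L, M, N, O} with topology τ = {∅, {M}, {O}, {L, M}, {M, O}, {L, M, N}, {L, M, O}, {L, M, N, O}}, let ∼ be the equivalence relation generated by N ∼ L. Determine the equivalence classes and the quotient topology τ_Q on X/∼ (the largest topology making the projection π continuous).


X/∼ = {[L=N], [M], [O]}; |τ_Q| = 6.

Equivalence classes: [L=N], [M], [O].
Quotient map π: X → X/∼ sends L ↦ [L=N], M ↦ [M], N ↦ [L=N], O ↦ [O].
For each subset V ⊆ X/∼, compute π^{-1}(V) ⊆ X and check whether π^{-1}(V) ∈ τ. V is open in τ_Q iff π^{-1}(V) ∈ τ.
  V = {}: π^{-1}(V) = ∅ ∈ τ ✓.
  V = {[L=N]}: π^{-1}(V) = {L, N} ∉ τ ✗.
  V = {[M]}: π^{-1}(V) = {M} ∈ τ ✓.
  V = {[L=N], [M]}: π^{-1}(V) = {L, M, N} ∈ τ ✓.
  V = {[O]}: π^{-1}(V) = {O} ∈ τ ✓.
  V = {[L=N], [O]}: π^{-1}(V) = {L, N, O} ∉ τ ✗.
  V = {[M], [O]}: π^{-1}(V) = {M, O} ∈ τ ✓.
  V = {[L=N], [M], [O]}: π^{-1}(V) = {L, M, N, O} ∈ τ ✓.
Open sets in the quotient: τ_Q = {{}, {[M]}, {[L=N], [M]}, {[O]}, {[M], [O]}, {[L=N], [M], [O]}} (6 elements).


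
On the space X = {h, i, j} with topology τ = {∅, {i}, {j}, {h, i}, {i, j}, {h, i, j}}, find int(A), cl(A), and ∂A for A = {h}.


int(A) = ∅, cl(A) = {h}, ∂A = {h}.

Closed sets in (X, τ) are complements of opens:
  closed(X, τ) = {∅, {h}, {j}, {h, i}, {h, j}, {h, i, j}}.
int(A) = ⋃ {U ∈ τ : U ⊆ A}. Opens contained in A: ∅.
Taking the union of these: int(A) = ∅.
cl(A) = ⋂ {C closed : A ⊆ C}. Closed sets containing A: {h}, {h, i}, {h, j}, {h, i, j}.
Intersecting these: cl(A) = {h}.
∂A = cl(A) ∖ int(A) = {h} ∖ ∅ = {h}.


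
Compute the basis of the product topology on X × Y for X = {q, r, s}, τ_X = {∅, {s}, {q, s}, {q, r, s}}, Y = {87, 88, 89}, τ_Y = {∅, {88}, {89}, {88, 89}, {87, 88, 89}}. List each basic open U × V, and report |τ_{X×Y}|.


Basis B = {∅ × ∅, {s} × {88}, {s} × {89}, {q, s} × {88}, {q, s} × {89}, {s} × {88, 89}, {q, r, s} × {88}, {q, r, s} × {89}, {s} × {87, 88, 89}, {q, s} × {88, 89}, {q, s} × {87, 88, 89}, {q, r, s} × {88, 89}, {q, r, s} × {87, 88, 89}}; |τ_{X×Y}| = 30.

Enumerate products U × V with U ∈ τ_X, V ∈ τ_Y (deduplicated):
  ∅ × ∅ = {} (∅)
  {s} × {88} = {(s,88)}
  {s} × {89} = {(s,89)}
  {q, s} × {88} = {(q,88), (s,88)}
  {q, s} × {89} = {(q,89), (s,89)}
  {s} × {88, 89} = {(s,88), (s,89)}
  {q, r, s} × {88} = {(q,88), (r,88), (s,88)}
  {q, r, s} × {89} = {(q,89), (r,89), (s,89)}
  {s} × {87, 88, 89} = {(s,87), (s,88), (s,89)}
  {q, s} × {88, 89} = {(q,88), (q,89), (s,88), (s,89)}
  {q, s} × {87, 88, 89} = {(q,87), (q,88), (q,89), (s,87), (s,88), (s,89)}
  {q, r, s} × {88, 89} = {(q,88), (q,89), (r,88), (r,89), (s,88), (s,89)}
  {q, r, s} × {87, 88, 89} = {(q,87), (q,88), (q,89), (r,87), (r,88), (r,89), (s,87), (s,88), (s,89)}
These 13 distinct sets form the basis B.
Close under arbitrary unions to get τ_{X×Y}; counting gives |τ_{X×Y}| = 30.


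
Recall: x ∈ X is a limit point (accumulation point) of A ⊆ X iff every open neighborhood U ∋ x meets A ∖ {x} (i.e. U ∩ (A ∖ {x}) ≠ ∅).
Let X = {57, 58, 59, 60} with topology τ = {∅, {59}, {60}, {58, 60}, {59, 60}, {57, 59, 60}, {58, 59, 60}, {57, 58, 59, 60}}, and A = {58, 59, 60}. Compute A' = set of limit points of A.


A' = {57, 58}

For each x ∈ X, list the open sets U ∈ τ with x ∈ U, then check whether U ∩ (A ∖ {x}) ≠ ∅ for every such U.
  x = 57: opens ∋ x are {57, 59, 60}, {57, 58, 59, 60}; each meets A ∖ {57}, so x IS a limit point.
  x = 58: opens ∋ x are {58, 60}, {58, 59, 60}, {57, 58, 59, 60}; each meets A ∖ {58}, so x IS a limit point.
  x = 59: open {59} ∋ x has {59} ∩ (A ∖ {59}) = ∅, so x is NOT a limit point.
  x = 60: open {60} ∋ x has {60} ∩ (A ∖ {60}) = ∅, so x is NOT a limit point.
Collecting: A' = {57, 58}.


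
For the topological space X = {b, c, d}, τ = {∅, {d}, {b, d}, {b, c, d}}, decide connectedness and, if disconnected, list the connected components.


(X, τ) is connected.

Find clopen sets (U ∈ τ with X ∖ U ∈ τ):
  U = ∅, X ∖ U = {b, c, d} — both open, so U is clopen.
  U = {b, c, d}, X ∖ U = ∅ — both open, so U is clopen.
Only trivial clopens (∅ and X) exist, so (X, τ) is connected.
Compute connected components by grouping points that agree on all clopens:
  component: {b, c, d}


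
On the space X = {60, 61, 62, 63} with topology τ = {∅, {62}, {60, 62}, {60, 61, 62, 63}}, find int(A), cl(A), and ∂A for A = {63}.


int(A) = ∅, cl(A) = {61, 63}, ∂A = {61, 63}.

Closed sets in (X, τ) are complements of opens:
  closed(X, τ) = {∅, {61, 63}, {60, 61, 63}, {60, 61, 62, 63}}.
int(A) = ⋃ {U ∈ τ : U ⊆ A}. Opens contained in A: ∅.
Taking the union of these: int(A) = ∅.
cl(A) = ⋂ {C closed : A ⊆ C}. Closed sets containing A: {61, 63}, {60, 61, 63}, {60, 61, 62, 63}.
Intersecting these: cl(A) = {61, 63}.
∂A = cl(A) ∖ int(A) = {61, 63} ∖ ∅ = {61, 63}.


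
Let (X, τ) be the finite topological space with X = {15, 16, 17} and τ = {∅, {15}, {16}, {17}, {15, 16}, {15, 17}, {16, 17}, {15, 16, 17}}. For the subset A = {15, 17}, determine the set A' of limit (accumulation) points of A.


A' = ∅

For each x ∈ X, list the open sets U ∈ τ with x ∈ U, then check whether U ∩ (A ∖ {x}) ≠ ∅ for every such U.
  x = 15: open {15} ∋ x has {15} ∩ (A ∖ {15}) = ∅, so x is NOT a limit point.
  x = 16: open {16} ∋ x has {16} ∩ (A ∖ {16}) = ∅, so x is NOT a limit point.
  x = 17: open {17} ∋ x has {17} ∩ (A ∖ {17}) = ∅, so x is NOT a limit point.
Collecting: A' = ∅.


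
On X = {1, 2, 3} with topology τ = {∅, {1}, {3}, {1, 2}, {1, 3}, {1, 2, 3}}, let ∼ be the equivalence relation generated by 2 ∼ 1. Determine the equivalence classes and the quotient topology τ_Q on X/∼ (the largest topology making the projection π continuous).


X/∼ = {[1=2], [3]}; |τ_Q| = 4.

Equivalence classes: [1=2], [3].
Quotient map π: X → X/∼ sends 1 ↦ [1=2], 2 ↦ [1=2], 3 ↦ [3].
For each subset V ⊆ X/∼, compute π^{-1}(V) ⊆ X and check whether π^{-1}(V) ∈ τ. V is open in τ_Q iff π^{-1}(V) ∈ τ.
  V = {}: π^{-1}(V) = ∅ ∈ τ ✓.
  V = {[1=2]}: π^{-1}(V) = {1, 2} ∈ τ ✓.
  V = {[3]}: π^{-1}(V) = {3} ∈ τ ✓.
  V = {[1=2], [3]}: π^{-1}(V) = {1, 2, 3} ∈ τ ✓.
Open sets in the quotient: τ_Q = {{}, {[1=2]}, {[3]}, {[1=2], [3]}} (4 elements).


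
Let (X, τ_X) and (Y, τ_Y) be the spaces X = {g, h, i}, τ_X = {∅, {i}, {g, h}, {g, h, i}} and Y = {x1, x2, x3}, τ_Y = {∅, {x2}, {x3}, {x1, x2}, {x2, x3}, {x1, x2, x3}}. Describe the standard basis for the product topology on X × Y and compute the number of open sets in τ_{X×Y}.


Basis B = {∅ × ∅, {i} × {x2}, {i} × {x3}, {g, h} × {x2}, {g, h} × {x3}, {i} × {x1, x2}, {i} × {x2, x3}, {g, h, i} × {x2}, {g, h, i} × {x3}, {i} × {x1, x2, x3}, {g, h} × {x1, x2}, {g, h} × {x2, x3}, {g, h} × {x1, x2, x3}, {g, h, i} × {x1, x2}, {g, h, i} × {x2, x3}, {g, h, i} × {x1, x2, x3}}; |τ_{X×Y}| = 36.

Enumerate products U × V with U ∈ τ_X, V ∈ τ_Y (deduplicated):
  ∅ × ∅ = {} (∅)
  {i} × {x2} = {(i,x2)}
  {i} × {x3} = {(i,x3)}
  {g, h} × {x2} = {(g,x2), (h,x2)}
  {g, h} × {x3} = {(g,x3), (h,x3)}
  {i} × {x1, x2} = {(i,x1), (i,x2)}
  {i} × {x2, x3} = {(i,x2), (i,x3)}
  {g, h, i} × {x2} = {(g,x2), (h,x2), (i,x2)}
  {g, h, i} × {x3} = {(g,x3), (h,x3), (i,x3)}
  {i} × {x1, x2, x3} = {(i,x1), (i,x2), (i,x3)}
  {g, h} × {x1, x2} = {(g,x1), (g,x2), (h,x1), (h,x2)}
  {g, h} × {x2, x3} = {(g,x2), (g,x3), (h,x2), (h,x3)}
  {g, h} × {x1, x2, x3} = {(g,x1), (g,x2), (g,x3), (h,x1), (h,x2), (h,x3)}
  {g, h, i} × {x1, x2} = {(g,x1), (g,x2), (h,x1), (h,x2), (i,x1), (i,x2)}
  {g, h, i} × {x2, x3} = {(g,x2), (g,x3), (h,x2), (h,x3), (i,x2), (i,x3)}
  {g, h, i} × {x1, x2, x3} = {(g,x1), (g,x2), (g,x3), (h,x1), (h,x2), (h,x3), (i,x1), (i,x2), (i,x3)}
These 16 distinct sets form the basis B.
Close under arbitrary unions to get τ_{X×Y}; counting gives |τ_{X×Y}| = 36.


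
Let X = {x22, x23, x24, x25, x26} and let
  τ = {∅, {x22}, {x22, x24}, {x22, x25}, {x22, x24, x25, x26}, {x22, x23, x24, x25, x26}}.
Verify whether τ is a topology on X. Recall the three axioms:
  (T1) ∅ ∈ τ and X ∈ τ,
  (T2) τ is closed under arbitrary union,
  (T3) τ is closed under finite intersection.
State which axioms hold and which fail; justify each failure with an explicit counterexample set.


τ is NOT a topology on X.

Axiom (T1): ∅ ∈ τ? Yes; X ∈ τ? Yes.
Axiom (T2/T3): check pairwise unions and intersections of members of τ.
Counterexample for (T2): {x22, x24} ∪ {x22, x25} = {x22, x24, x25} ∉ τ. Therefore τ is NOT a topology.


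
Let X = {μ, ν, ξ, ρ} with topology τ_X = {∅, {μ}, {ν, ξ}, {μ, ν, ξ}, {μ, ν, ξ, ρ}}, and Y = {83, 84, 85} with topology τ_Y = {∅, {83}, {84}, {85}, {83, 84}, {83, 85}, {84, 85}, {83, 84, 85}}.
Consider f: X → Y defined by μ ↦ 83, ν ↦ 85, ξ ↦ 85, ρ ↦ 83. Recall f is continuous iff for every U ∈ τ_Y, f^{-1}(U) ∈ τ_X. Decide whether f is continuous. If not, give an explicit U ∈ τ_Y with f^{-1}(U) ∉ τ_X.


f is NOT continuous.

Compute f^{-1}(U) for each U ∈ τ_Y:
  U = ∅: f^{-1}(U) = ∅ ∈ τ_X ✓.
  U = {83}: f^{-1}(U) = {μ, ρ} ∉ τ_X ✗.
  U = {84}: f^{-1}(U) = ∅ ∈ τ_X ✓.
  U = {85}: f^{-1}(U) = {ν, ξ} ∈ τ_X ✓.
  U = {83, 84}: f^{-1}(U) = {μ, ρ} ∉ τ_X ✗.
  U = {83, 85}: f^{-1}(U) = {μ, ν, ξ, ρ} ∈ τ_X ✓.
  U = {84, 85}: f^{-1}(U) = {ν, ξ} ∈ τ_X ✓.
  U = {83, 84, 85}: f^{-1}(U) = {μ, ν, ξ, ρ} ∈ τ_X ✓.
Found U = {83} with f^{-1}(U) = {μ, ρ} not in τ_X. Therefore f is NOT continuous.


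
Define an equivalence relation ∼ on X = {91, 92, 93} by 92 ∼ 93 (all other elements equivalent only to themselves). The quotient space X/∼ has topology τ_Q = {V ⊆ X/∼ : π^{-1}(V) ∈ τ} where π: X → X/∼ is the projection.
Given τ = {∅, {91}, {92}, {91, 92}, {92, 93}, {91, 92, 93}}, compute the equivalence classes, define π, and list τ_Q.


X/∼ = {[91], [92=93]}; |τ_Q| = 4.

Equivalence classes: [91], [92=93].
Quotient map π: X → X/∼ sends 91 ↦ [91], 92 ↦ [92=93], 93 ↦ [92=93].
For each subset V ⊆ X/∼, compute π^{-1}(V) ⊆ X and check whether π^{-1}(V) ∈ τ. V is open in τ_Q iff π^{-1}(V) ∈ τ.
  V = {}: π^{-1}(V) = ∅ ∈ τ ✓.
  V = {[91]}: π^{-1}(V) = {91} ∈ τ ✓.
  V = {[92=93]}: π^{-1}(V) = {92, 93} ∈ τ ✓.
  V = {[91], [92=93]}: π^{-1}(V) = {91, 92, 93} ∈ τ ✓.
Open sets in the quotient: τ_Q = {{}, {[91]}, {[92=93]}, {[91], [92=93]}} (4 elements).


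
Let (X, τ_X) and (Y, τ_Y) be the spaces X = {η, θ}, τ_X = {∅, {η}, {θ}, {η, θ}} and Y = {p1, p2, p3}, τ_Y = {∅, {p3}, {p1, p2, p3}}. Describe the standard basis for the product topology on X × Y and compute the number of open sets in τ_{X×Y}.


Basis B = {∅ × ∅, {η} × {p3}, {θ} × {p3}, {η, θ} × {p3}, {η} × {p1, p2, p3}, {θ} × {p1, p2, p3}, {η, θ} × {p1, p2, p3}}; |τ_{X×Y}| = 9.

Enumerate products U × V with U ∈ τ_X, V ∈ τ_Y (deduplicated):
  ∅ × ∅ = {} (∅)
  {η} × {p3} = {(η,p3)}
  {θ} × {p3} = {(θ,p3)}
  {η, θ} × {p3} = {(η,p3), (θ,p3)}
  {η} × {p1, p2, p3} = {(η,p1), (η,p2), (η,p3)}
  {θ} × {p1, p2, p3} = {(θ,p1), (θ,p2), (θ,p3)}
  {η, θ} × {p1, p2, p3} = {(η,p1), (η,p2), (η,p3), (θ,p1), (θ,p2), (θ,p3)}
These 7 distinct sets form the basis B.
Close under arbitrary unions to get τ_{X×Y}; counting gives |τ_{X×Y}| = 9.


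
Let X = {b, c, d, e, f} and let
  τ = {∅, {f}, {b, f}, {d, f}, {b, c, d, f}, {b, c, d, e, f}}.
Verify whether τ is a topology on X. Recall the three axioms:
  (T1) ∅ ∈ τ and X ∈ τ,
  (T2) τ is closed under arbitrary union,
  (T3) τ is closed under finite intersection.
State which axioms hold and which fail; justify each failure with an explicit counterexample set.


τ is NOT a topology on X.

Axiom (T1): ∅ ∈ τ? Yes; X ∈ τ? Yes.
Axiom (T2/T3): check pairwise unions and intersections of members of τ.
Counterexample for (T2): {b, f} ∪ {d, f} = {b, d, f} ∉ τ. Therefore τ is NOT a topology.


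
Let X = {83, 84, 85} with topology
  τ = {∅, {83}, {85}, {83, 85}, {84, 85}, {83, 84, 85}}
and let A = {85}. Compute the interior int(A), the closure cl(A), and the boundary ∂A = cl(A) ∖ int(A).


int(A) = {85}, cl(A) = {84, 85}, ∂A = {84}.

Closed sets in (X, τ) are complements of opens:
  closed(X, τ) = {∅, {83}, {84}, {83, 84}, {84, 85}, {83, 84, 85}}.
int(A) = ⋃ {U ∈ τ : U ⊆ A}. Opens contained in A: ∅, {85}.
Taking the union of these: int(A) = {85}.
cl(A) = ⋂ {C closed : A ⊆ C}. Closed sets containing A: {84, 85}, {83, 84, 85}.
Intersecting these: cl(A) = {84, 85}.
∂A = cl(A) ∖ int(A) = {84, 85} ∖ {85} = {84}.
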